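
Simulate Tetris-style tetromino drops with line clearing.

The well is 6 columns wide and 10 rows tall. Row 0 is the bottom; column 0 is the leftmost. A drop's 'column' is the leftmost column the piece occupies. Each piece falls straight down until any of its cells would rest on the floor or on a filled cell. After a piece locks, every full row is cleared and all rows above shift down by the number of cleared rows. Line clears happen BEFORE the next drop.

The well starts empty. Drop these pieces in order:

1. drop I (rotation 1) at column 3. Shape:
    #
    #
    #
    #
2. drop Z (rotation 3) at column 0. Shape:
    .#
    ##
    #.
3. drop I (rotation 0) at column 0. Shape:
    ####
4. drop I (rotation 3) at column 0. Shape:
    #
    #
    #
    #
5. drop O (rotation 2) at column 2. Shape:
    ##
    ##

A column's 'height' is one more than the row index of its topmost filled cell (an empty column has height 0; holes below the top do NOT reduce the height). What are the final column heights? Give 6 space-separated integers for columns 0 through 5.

Answer: 9 5 7 7 0 0

Derivation:
Drop 1: I rot1 at col 3 lands with bottom-row=0; cleared 0 line(s) (total 0); column heights now [0 0 0 4 0 0], max=4
Drop 2: Z rot3 at col 0 lands with bottom-row=0; cleared 0 line(s) (total 0); column heights now [2 3 0 4 0 0], max=4
Drop 3: I rot0 at col 0 lands with bottom-row=4; cleared 0 line(s) (total 0); column heights now [5 5 5 5 0 0], max=5
Drop 4: I rot3 at col 0 lands with bottom-row=5; cleared 0 line(s) (total 0); column heights now [9 5 5 5 0 0], max=9
Drop 5: O rot2 at col 2 lands with bottom-row=5; cleared 0 line(s) (total 0); column heights now [9 5 7 7 0 0], max=9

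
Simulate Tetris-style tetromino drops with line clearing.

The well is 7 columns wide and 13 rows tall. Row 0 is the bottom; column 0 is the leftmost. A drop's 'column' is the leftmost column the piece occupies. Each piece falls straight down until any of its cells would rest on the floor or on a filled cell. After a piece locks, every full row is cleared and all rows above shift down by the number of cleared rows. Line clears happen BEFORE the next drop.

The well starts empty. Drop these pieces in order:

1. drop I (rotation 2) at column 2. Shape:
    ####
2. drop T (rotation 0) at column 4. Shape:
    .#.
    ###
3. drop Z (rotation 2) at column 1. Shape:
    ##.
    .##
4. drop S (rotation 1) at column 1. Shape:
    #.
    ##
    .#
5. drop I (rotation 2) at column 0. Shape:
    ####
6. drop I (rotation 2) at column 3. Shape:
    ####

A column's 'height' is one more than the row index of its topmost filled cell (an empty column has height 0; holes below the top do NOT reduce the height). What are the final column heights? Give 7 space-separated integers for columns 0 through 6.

Drop 1: I rot2 at col 2 lands with bottom-row=0; cleared 0 line(s) (total 0); column heights now [0 0 1 1 1 1 0], max=1
Drop 2: T rot0 at col 4 lands with bottom-row=1; cleared 0 line(s) (total 0); column heights now [0 0 1 1 2 3 2], max=3
Drop 3: Z rot2 at col 1 lands with bottom-row=1; cleared 0 line(s) (total 0); column heights now [0 3 3 2 2 3 2], max=3
Drop 4: S rot1 at col 1 lands with bottom-row=3; cleared 0 line(s) (total 0); column heights now [0 6 5 2 2 3 2], max=6
Drop 5: I rot2 at col 0 lands with bottom-row=6; cleared 0 line(s) (total 0); column heights now [7 7 7 7 2 3 2], max=7
Drop 6: I rot2 at col 3 lands with bottom-row=7; cleared 0 line(s) (total 0); column heights now [7 7 7 8 8 8 8], max=8

Answer: 7 7 7 8 8 8 8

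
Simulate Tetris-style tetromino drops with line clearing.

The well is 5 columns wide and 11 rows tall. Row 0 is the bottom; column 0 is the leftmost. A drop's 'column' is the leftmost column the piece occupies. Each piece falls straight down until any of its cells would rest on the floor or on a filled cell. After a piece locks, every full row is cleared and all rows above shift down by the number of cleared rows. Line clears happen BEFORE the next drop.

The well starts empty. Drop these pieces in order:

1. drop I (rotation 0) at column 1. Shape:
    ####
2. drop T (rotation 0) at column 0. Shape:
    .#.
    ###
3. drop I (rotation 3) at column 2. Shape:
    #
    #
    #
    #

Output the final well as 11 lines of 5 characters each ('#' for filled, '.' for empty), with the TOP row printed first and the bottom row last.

Drop 1: I rot0 at col 1 lands with bottom-row=0; cleared 0 line(s) (total 0); column heights now [0 1 1 1 1], max=1
Drop 2: T rot0 at col 0 lands with bottom-row=1; cleared 0 line(s) (total 0); column heights now [2 3 2 1 1], max=3
Drop 3: I rot3 at col 2 lands with bottom-row=2; cleared 0 line(s) (total 0); column heights now [2 3 6 1 1], max=6

Answer: .....
.....
.....
.....
.....
..#..
..#..
..#..
.##..
###..
.####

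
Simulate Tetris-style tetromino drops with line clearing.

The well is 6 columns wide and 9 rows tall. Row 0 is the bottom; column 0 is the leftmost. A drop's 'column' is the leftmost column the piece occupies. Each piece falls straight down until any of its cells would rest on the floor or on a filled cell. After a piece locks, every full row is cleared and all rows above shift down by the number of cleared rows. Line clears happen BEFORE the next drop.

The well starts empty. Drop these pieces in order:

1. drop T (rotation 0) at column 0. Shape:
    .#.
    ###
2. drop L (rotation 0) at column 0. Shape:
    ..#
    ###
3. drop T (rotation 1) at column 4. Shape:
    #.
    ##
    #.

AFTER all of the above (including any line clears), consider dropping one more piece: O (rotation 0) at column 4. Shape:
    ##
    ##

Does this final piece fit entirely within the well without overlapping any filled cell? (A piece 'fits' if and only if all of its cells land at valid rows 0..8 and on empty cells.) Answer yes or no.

Answer: yes

Derivation:
Drop 1: T rot0 at col 0 lands with bottom-row=0; cleared 0 line(s) (total 0); column heights now [1 2 1 0 0 0], max=2
Drop 2: L rot0 at col 0 lands with bottom-row=2; cleared 0 line(s) (total 0); column heights now [3 3 4 0 0 0], max=4
Drop 3: T rot1 at col 4 lands with bottom-row=0; cleared 0 line(s) (total 0); column heights now [3 3 4 0 3 2], max=4
Test piece O rot0 at col 4 (width 2): heights before test = [3 3 4 0 3 2]; fits = True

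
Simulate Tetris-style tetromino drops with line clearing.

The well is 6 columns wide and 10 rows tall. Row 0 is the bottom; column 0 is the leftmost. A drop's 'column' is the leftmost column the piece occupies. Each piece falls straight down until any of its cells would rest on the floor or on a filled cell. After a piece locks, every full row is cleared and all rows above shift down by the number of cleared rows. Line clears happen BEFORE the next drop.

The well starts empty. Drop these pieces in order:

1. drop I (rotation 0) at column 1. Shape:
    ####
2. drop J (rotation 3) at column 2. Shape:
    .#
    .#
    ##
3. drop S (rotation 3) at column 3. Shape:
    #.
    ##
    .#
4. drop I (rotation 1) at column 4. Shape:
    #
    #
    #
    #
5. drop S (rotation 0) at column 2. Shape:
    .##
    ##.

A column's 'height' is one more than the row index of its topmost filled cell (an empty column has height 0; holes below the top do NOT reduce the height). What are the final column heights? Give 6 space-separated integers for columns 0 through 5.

Drop 1: I rot0 at col 1 lands with bottom-row=0; cleared 0 line(s) (total 0); column heights now [0 1 1 1 1 0], max=1
Drop 2: J rot3 at col 2 lands with bottom-row=1; cleared 0 line(s) (total 0); column heights now [0 1 2 4 1 0], max=4
Drop 3: S rot3 at col 3 lands with bottom-row=3; cleared 0 line(s) (total 0); column heights now [0 1 2 6 5 0], max=6
Drop 4: I rot1 at col 4 lands with bottom-row=5; cleared 0 line(s) (total 0); column heights now [0 1 2 6 9 0], max=9
Drop 5: S rot0 at col 2 lands with bottom-row=8; cleared 0 line(s) (total 0); column heights now [0 1 9 10 10 0], max=10

Answer: 0 1 9 10 10 0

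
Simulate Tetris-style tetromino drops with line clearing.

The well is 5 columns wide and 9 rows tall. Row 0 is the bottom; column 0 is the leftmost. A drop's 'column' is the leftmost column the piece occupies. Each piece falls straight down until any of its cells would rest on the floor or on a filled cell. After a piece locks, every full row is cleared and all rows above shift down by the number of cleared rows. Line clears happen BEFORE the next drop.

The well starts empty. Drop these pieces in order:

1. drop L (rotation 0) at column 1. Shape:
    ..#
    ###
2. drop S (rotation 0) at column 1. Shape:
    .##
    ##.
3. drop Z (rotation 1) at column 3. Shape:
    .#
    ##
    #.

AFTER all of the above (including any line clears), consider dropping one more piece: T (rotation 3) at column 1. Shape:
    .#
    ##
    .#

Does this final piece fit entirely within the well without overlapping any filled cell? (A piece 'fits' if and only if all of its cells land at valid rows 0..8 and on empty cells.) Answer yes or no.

Answer: yes

Derivation:
Drop 1: L rot0 at col 1 lands with bottom-row=0; cleared 0 line(s) (total 0); column heights now [0 1 1 2 0], max=2
Drop 2: S rot0 at col 1 lands with bottom-row=1; cleared 0 line(s) (total 0); column heights now [0 2 3 3 0], max=3
Drop 3: Z rot1 at col 3 lands with bottom-row=3; cleared 0 line(s) (total 0); column heights now [0 2 3 5 6], max=6
Test piece T rot3 at col 1 (width 2): heights before test = [0 2 3 5 6]; fits = True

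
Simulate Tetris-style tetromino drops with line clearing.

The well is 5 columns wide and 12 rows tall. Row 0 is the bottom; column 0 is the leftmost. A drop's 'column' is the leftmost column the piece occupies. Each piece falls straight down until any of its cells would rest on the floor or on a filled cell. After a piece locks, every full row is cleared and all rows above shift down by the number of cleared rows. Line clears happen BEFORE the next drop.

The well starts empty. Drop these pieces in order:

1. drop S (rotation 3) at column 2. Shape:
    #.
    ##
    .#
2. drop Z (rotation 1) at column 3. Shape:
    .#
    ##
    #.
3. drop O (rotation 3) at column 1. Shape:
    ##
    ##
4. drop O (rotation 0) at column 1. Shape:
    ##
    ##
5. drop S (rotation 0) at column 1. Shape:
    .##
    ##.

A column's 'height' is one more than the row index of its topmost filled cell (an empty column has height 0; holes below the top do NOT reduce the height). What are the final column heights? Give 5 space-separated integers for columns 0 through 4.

Answer: 0 8 9 9 5

Derivation:
Drop 1: S rot3 at col 2 lands with bottom-row=0; cleared 0 line(s) (total 0); column heights now [0 0 3 2 0], max=3
Drop 2: Z rot1 at col 3 lands with bottom-row=2; cleared 0 line(s) (total 0); column heights now [0 0 3 4 5], max=5
Drop 3: O rot3 at col 1 lands with bottom-row=3; cleared 0 line(s) (total 0); column heights now [0 5 5 4 5], max=5
Drop 4: O rot0 at col 1 lands with bottom-row=5; cleared 0 line(s) (total 0); column heights now [0 7 7 4 5], max=7
Drop 5: S rot0 at col 1 lands with bottom-row=7; cleared 0 line(s) (total 0); column heights now [0 8 9 9 5], max=9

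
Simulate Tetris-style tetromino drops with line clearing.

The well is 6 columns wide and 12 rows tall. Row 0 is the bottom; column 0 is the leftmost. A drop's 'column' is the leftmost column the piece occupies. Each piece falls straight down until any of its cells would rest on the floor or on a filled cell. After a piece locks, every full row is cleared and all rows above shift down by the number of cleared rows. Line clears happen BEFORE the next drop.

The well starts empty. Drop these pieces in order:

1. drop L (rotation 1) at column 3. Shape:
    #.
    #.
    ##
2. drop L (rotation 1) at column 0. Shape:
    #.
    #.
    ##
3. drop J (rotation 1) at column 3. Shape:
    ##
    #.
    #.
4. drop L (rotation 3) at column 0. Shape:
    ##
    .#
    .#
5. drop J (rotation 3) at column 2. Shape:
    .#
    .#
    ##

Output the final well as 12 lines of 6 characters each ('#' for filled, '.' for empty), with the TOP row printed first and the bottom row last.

Answer: ......
......
......
...#..
...#..
..##..
...##.
...#..
##.#..
##.#..
##.#..
##.##.

Derivation:
Drop 1: L rot1 at col 3 lands with bottom-row=0; cleared 0 line(s) (total 0); column heights now [0 0 0 3 1 0], max=3
Drop 2: L rot1 at col 0 lands with bottom-row=0; cleared 0 line(s) (total 0); column heights now [3 1 0 3 1 0], max=3
Drop 3: J rot1 at col 3 lands with bottom-row=3; cleared 0 line(s) (total 0); column heights now [3 1 0 6 6 0], max=6
Drop 4: L rot3 at col 0 lands with bottom-row=1; cleared 0 line(s) (total 0); column heights now [4 4 0 6 6 0], max=6
Drop 5: J rot3 at col 2 lands with bottom-row=6; cleared 0 line(s) (total 0); column heights now [4 4 7 9 6 0], max=9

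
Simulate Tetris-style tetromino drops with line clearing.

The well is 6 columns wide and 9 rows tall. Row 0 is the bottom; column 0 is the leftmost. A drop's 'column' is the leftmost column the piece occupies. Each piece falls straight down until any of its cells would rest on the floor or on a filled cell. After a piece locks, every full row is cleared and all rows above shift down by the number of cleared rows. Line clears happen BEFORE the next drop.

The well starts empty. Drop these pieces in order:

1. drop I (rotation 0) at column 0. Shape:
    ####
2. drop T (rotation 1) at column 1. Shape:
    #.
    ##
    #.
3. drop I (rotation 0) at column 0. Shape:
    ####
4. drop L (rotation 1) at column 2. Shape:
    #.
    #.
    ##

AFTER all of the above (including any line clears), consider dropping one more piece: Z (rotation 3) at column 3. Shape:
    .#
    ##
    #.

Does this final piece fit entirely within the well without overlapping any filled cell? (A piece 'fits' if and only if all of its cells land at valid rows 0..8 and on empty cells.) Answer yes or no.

Drop 1: I rot0 at col 0 lands with bottom-row=0; cleared 0 line(s) (total 0); column heights now [1 1 1 1 0 0], max=1
Drop 2: T rot1 at col 1 lands with bottom-row=1; cleared 0 line(s) (total 0); column heights now [1 4 3 1 0 0], max=4
Drop 3: I rot0 at col 0 lands with bottom-row=4; cleared 0 line(s) (total 0); column heights now [5 5 5 5 0 0], max=5
Drop 4: L rot1 at col 2 lands with bottom-row=5; cleared 0 line(s) (total 0); column heights now [5 5 8 6 0 0], max=8
Test piece Z rot3 at col 3 (width 2): heights before test = [5 5 8 6 0 0]; fits = True

Answer: yes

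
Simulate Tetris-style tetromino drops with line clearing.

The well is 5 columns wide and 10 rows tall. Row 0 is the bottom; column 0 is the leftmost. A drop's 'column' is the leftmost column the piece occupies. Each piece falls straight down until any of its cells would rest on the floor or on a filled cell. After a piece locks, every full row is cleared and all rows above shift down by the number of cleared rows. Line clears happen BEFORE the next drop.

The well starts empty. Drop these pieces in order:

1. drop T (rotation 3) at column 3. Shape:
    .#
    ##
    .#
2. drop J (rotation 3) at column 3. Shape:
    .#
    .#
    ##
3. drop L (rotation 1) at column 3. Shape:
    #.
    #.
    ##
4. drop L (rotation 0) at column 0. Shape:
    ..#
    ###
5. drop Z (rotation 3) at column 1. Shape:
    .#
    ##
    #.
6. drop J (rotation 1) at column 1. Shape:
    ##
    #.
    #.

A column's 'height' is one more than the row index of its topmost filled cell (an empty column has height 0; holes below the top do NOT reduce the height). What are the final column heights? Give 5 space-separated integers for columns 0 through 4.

Drop 1: T rot3 at col 3 lands with bottom-row=0; cleared 0 line(s) (total 0); column heights now [0 0 0 2 3], max=3
Drop 2: J rot3 at col 3 lands with bottom-row=3; cleared 0 line(s) (total 0); column heights now [0 0 0 4 6], max=6
Drop 3: L rot1 at col 3 lands with bottom-row=6; cleared 0 line(s) (total 0); column heights now [0 0 0 9 7], max=9
Drop 4: L rot0 at col 0 lands with bottom-row=0; cleared 0 line(s) (total 0); column heights now [1 1 2 9 7], max=9
Drop 5: Z rot3 at col 1 lands with bottom-row=1; cleared 0 line(s) (total 0); column heights now [1 3 4 9 7], max=9
Drop 6: J rot1 at col 1 lands with bottom-row=3; cleared 0 line(s) (total 0); column heights now [1 6 6 9 7], max=9

Answer: 1 6 6 9 7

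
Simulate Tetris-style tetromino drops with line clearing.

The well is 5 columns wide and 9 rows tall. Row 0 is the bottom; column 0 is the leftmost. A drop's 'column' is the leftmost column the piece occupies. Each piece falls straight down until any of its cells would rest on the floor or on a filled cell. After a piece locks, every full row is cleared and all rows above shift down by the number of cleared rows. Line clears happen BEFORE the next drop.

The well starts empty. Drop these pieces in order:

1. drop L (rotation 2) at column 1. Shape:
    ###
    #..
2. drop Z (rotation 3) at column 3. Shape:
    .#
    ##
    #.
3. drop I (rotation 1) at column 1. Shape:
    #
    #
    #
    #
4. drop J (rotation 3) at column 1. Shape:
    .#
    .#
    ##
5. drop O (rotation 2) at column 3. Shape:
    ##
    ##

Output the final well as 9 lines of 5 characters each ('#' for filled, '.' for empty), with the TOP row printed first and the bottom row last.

Answer: ..#..
..#..
.####
.#.##
.#..#
.#.##
.#.#.
.###.
.#...

Derivation:
Drop 1: L rot2 at col 1 lands with bottom-row=0; cleared 0 line(s) (total 0); column heights now [0 2 2 2 0], max=2
Drop 2: Z rot3 at col 3 lands with bottom-row=2; cleared 0 line(s) (total 0); column heights now [0 2 2 4 5], max=5
Drop 3: I rot1 at col 1 lands with bottom-row=2; cleared 0 line(s) (total 0); column heights now [0 6 2 4 5], max=6
Drop 4: J rot3 at col 1 lands with bottom-row=6; cleared 0 line(s) (total 0); column heights now [0 7 9 4 5], max=9
Drop 5: O rot2 at col 3 lands with bottom-row=5; cleared 0 line(s) (total 0); column heights now [0 7 9 7 7], max=9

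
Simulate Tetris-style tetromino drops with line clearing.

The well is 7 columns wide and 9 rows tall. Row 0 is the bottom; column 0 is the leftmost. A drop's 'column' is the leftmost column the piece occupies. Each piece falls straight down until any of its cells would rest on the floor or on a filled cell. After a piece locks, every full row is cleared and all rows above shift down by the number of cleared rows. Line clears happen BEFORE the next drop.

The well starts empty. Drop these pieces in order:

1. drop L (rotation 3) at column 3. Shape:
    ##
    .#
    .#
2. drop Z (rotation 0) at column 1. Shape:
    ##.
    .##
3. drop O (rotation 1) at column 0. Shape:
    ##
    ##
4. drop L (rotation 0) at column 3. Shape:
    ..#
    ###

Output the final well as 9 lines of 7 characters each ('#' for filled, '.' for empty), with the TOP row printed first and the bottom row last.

Answer: .......
.......
##.....
##...#.
.#####.
..##...
...##..
....#..
....#..

Derivation:
Drop 1: L rot3 at col 3 lands with bottom-row=0; cleared 0 line(s) (total 0); column heights now [0 0 0 3 3 0 0], max=3
Drop 2: Z rot0 at col 1 lands with bottom-row=3; cleared 0 line(s) (total 0); column heights now [0 5 5 4 3 0 0], max=5
Drop 3: O rot1 at col 0 lands with bottom-row=5; cleared 0 line(s) (total 0); column heights now [7 7 5 4 3 0 0], max=7
Drop 4: L rot0 at col 3 lands with bottom-row=4; cleared 0 line(s) (total 0); column heights now [7 7 5 5 5 6 0], max=7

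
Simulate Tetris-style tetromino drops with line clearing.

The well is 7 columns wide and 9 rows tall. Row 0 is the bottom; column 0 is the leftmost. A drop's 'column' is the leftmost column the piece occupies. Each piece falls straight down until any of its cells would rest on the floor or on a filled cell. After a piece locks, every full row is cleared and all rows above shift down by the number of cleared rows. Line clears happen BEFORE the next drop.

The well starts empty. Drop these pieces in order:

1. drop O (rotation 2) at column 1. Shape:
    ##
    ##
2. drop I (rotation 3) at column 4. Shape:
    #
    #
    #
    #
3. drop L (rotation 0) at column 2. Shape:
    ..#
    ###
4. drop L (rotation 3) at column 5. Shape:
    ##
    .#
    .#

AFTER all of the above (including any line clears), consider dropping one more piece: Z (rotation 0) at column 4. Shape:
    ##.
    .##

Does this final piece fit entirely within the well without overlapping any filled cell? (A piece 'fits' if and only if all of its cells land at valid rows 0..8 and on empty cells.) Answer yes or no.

Answer: yes

Derivation:
Drop 1: O rot2 at col 1 lands with bottom-row=0; cleared 0 line(s) (total 0); column heights now [0 2 2 0 0 0 0], max=2
Drop 2: I rot3 at col 4 lands with bottom-row=0; cleared 0 line(s) (total 0); column heights now [0 2 2 0 4 0 0], max=4
Drop 3: L rot0 at col 2 lands with bottom-row=4; cleared 0 line(s) (total 0); column heights now [0 2 5 5 6 0 0], max=6
Drop 4: L rot3 at col 5 lands with bottom-row=0; cleared 0 line(s) (total 0); column heights now [0 2 5 5 6 3 3], max=6
Test piece Z rot0 at col 4 (width 3): heights before test = [0 2 5 5 6 3 3]; fits = True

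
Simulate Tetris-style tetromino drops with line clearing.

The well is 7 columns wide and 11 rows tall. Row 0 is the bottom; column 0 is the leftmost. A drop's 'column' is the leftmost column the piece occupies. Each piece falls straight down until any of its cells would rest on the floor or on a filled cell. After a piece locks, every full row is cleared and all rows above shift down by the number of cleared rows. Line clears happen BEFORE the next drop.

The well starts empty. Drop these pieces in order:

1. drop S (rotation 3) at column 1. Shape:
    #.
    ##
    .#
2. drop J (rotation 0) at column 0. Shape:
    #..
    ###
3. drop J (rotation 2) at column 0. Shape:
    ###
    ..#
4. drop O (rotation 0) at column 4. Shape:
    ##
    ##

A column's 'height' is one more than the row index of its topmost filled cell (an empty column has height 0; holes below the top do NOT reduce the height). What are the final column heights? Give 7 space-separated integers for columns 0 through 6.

Answer: 6 6 6 0 2 2 0

Derivation:
Drop 1: S rot3 at col 1 lands with bottom-row=0; cleared 0 line(s) (total 0); column heights now [0 3 2 0 0 0 0], max=3
Drop 2: J rot0 at col 0 lands with bottom-row=3; cleared 0 line(s) (total 0); column heights now [5 4 4 0 0 0 0], max=5
Drop 3: J rot2 at col 0 lands with bottom-row=4; cleared 0 line(s) (total 0); column heights now [6 6 6 0 0 0 0], max=6
Drop 4: O rot0 at col 4 lands with bottom-row=0; cleared 0 line(s) (total 0); column heights now [6 6 6 0 2 2 0], max=6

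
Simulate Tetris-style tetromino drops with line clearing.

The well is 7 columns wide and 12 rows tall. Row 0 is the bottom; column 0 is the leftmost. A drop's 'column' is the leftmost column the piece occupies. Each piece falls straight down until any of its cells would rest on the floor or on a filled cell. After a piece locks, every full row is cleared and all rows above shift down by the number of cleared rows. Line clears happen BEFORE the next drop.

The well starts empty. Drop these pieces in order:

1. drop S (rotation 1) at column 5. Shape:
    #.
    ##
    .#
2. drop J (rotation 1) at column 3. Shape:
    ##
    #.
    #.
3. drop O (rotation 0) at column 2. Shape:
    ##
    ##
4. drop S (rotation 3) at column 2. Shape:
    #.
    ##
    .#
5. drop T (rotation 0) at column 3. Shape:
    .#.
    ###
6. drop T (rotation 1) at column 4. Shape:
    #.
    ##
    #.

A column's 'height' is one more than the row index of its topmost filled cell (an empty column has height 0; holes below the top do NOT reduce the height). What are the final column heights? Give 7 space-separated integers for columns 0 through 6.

Drop 1: S rot1 at col 5 lands with bottom-row=0; cleared 0 line(s) (total 0); column heights now [0 0 0 0 0 3 2], max=3
Drop 2: J rot1 at col 3 lands with bottom-row=0; cleared 0 line(s) (total 0); column heights now [0 0 0 3 3 3 2], max=3
Drop 3: O rot0 at col 2 lands with bottom-row=3; cleared 0 line(s) (total 0); column heights now [0 0 5 5 3 3 2], max=5
Drop 4: S rot3 at col 2 lands with bottom-row=5; cleared 0 line(s) (total 0); column heights now [0 0 8 7 3 3 2], max=8
Drop 5: T rot0 at col 3 lands with bottom-row=7; cleared 0 line(s) (total 0); column heights now [0 0 8 8 9 8 2], max=9
Drop 6: T rot1 at col 4 lands with bottom-row=9; cleared 0 line(s) (total 0); column heights now [0 0 8 8 12 11 2], max=12

Answer: 0 0 8 8 12 11 2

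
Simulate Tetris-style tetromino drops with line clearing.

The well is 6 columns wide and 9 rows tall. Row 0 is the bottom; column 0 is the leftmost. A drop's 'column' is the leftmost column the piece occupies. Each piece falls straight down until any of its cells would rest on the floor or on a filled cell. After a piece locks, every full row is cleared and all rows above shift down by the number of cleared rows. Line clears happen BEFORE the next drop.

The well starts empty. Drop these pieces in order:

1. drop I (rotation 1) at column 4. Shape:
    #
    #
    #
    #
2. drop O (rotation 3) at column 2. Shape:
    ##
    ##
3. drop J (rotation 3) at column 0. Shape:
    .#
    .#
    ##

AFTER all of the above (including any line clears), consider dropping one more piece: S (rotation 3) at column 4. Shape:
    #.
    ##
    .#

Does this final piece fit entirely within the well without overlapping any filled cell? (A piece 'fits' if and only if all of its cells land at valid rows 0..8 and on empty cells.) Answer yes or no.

Drop 1: I rot1 at col 4 lands with bottom-row=0; cleared 0 line(s) (total 0); column heights now [0 0 0 0 4 0], max=4
Drop 2: O rot3 at col 2 lands with bottom-row=0; cleared 0 line(s) (total 0); column heights now [0 0 2 2 4 0], max=4
Drop 3: J rot3 at col 0 lands with bottom-row=0; cleared 0 line(s) (total 0); column heights now [1 3 2 2 4 0], max=4
Test piece S rot3 at col 4 (width 2): heights before test = [1 3 2 2 4 0]; fits = True

Answer: yes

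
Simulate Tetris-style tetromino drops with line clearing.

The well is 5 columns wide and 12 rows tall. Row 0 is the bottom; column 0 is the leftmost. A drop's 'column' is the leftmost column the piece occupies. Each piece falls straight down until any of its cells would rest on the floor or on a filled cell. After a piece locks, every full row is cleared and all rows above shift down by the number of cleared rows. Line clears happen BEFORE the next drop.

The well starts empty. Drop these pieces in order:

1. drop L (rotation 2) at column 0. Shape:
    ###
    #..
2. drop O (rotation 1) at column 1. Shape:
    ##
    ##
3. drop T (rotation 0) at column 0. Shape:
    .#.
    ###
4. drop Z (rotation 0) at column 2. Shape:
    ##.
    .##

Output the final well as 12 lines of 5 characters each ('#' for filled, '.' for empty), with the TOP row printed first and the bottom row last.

Drop 1: L rot2 at col 0 lands with bottom-row=0; cleared 0 line(s) (total 0); column heights now [2 2 2 0 0], max=2
Drop 2: O rot1 at col 1 lands with bottom-row=2; cleared 0 line(s) (total 0); column heights now [2 4 4 0 0], max=4
Drop 3: T rot0 at col 0 lands with bottom-row=4; cleared 0 line(s) (total 0); column heights now [5 6 5 0 0], max=6
Drop 4: Z rot0 at col 2 lands with bottom-row=4; cleared 1 line(s) (total 1); column heights now [2 5 5 5 0], max=5

Answer: .....
.....
.....
.....
.....
.....
.....
.###.
.##..
.##..
###..
#....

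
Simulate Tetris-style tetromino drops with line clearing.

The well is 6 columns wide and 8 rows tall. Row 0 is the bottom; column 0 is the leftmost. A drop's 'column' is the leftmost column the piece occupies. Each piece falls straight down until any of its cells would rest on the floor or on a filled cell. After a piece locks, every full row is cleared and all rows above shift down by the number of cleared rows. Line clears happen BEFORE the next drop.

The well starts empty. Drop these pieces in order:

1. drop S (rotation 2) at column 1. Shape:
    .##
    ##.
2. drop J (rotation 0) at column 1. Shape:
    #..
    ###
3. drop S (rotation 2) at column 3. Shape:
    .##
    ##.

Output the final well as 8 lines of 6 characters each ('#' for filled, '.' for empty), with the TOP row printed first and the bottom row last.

Answer: ......
......
......
....##
.#.##.
.###..
..##..
.##...

Derivation:
Drop 1: S rot2 at col 1 lands with bottom-row=0; cleared 0 line(s) (total 0); column heights now [0 1 2 2 0 0], max=2
Drop 2: J rot0 at col 1 lands with bottom-row=2; cleared 0 line(s) (total 0); column heights now [0 4 3 3 0 0], max=4
Drop 3: S rot2 at col 3 lands with bottom-row=3; cleared 0 line(s) (total 0); column heights now [0 4 3 4 5 5], max=5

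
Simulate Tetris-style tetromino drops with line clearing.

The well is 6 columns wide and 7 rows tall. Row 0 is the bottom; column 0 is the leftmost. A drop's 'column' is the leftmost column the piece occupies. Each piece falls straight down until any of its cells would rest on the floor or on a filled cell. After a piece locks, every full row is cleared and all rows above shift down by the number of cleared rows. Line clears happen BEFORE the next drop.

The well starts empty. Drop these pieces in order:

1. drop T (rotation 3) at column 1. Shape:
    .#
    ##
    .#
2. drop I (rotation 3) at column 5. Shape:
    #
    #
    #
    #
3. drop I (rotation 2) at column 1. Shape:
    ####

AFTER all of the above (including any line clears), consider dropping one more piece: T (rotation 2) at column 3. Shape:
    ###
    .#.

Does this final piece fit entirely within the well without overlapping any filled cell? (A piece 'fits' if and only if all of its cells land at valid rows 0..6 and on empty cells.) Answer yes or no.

Answer: yes

Derivation:
Drop 1: T rot3 at col 1 lands with bottom-row=0; cleared 0 line(s) (total 0); column heights now [0 2 3 0 0 0], max=3
Drop 2: I rot3 at col 5 lands with bottom-row=0; cleared 0 line(s) (total 0); column heights now [0 2 3 0 0 4], max=4
Drop 3: I rot2 at col 1 lands with bottom-row=3; cleared 0 line(s) (total 0); column heights now [0 4 4 4 4 4], max=4
Test piece T rot2 at col 3 (width 3): heights before test = [0 4 4 4 4 4]; fits = True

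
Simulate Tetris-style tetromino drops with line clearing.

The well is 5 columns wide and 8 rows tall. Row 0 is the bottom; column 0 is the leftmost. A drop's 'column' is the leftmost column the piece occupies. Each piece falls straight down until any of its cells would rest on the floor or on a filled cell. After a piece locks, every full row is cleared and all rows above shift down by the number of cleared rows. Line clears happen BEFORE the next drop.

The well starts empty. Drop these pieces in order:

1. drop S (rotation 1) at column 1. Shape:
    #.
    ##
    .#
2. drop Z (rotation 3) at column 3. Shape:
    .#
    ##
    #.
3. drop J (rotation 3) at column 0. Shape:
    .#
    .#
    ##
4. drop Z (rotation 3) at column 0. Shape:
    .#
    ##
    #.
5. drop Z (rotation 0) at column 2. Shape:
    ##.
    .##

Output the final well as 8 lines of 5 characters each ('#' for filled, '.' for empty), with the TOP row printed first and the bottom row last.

Answer: .#...
##...
##...
.###.
##.##
.#..#
.####
..##.

Derivation:
Drop 1: S rot1 at col 1 lands with bottom-row=0; cleared 0 line(s) (total 0); column heights now [0 3 2 0 0], max=3
Drop 2: Z rot3 at col 3 lands with bottom-row=0; cleared 0 line(s) (total 0); column heights now [0 3 2 2 3], max=3
Drop 3: J rot3 at col 0 lands with bottom-row=3; cleared 0 line(s) (total 0); column heights now [4 6 2 2 3], max=6
Drop 4: Z rot3 at col 0 lands with bottom-row=5; cleared 0 line(s) (total 0); column heights now [7 8 2 2 3], max=8
Drop 5: Z rot0 at col 2 lands with bottom-row=3; cleared 0 line(s) (total 0); column heights now [7 8 5 5 4], max=8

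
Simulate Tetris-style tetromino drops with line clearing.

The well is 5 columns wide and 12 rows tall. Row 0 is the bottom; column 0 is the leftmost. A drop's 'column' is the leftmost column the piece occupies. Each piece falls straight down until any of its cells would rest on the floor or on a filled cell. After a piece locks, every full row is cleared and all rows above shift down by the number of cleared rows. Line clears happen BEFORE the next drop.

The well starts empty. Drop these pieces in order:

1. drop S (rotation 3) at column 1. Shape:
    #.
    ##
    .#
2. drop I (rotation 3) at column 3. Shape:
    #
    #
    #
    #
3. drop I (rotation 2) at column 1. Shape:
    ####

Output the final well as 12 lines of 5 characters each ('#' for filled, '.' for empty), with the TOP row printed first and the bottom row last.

Drop 1: S rot3 at col 1 lands with bottom-row=0; cleared 0 line(s) (total 0); column heights now [0 3 2 0 0], max=3
Drop 2: I rot3 at col 3 lands with bottom-row=0; cleared 0 line(s) (total 0); column heights now [0 3 2 4 0], max=4
Drop 3: I rot2 at col 1 lands with bottom-row=4; cleared 0 line(s) (total 0); column heights now [0 5 5 5 5], max=5

Answer: .....
.....
.....
.....
.....
.....
.....
.####
...#.
.#.#.
.###.
..##.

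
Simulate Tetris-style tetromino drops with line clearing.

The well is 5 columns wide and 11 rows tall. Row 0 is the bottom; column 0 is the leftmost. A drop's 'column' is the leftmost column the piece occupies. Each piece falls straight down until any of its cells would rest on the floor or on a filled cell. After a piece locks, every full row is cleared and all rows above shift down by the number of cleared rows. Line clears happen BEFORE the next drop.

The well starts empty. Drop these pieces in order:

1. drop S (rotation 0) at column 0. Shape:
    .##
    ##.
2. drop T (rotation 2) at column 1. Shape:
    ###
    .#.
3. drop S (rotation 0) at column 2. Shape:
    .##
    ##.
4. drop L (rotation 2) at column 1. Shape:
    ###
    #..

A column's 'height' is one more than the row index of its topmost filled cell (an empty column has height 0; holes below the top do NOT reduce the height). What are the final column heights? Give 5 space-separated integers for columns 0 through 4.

Answer: 1 7 7 7 6

Derivation:
Drop 1: S rot0 at col 0 lands with bottom-row=0; cleared 0 line(s) (total 0); column heights now [1 2 2 0 0], max=2
Drop 2: T rot2 at col 1 lands with bottom-row=2; cleared 0 line(s) (total 0); column heights now [1 4 4 4 0], max=4
Drop 3: S rot0 at col 2 lands with bottom-row=4; cleared 0 line(s) (total 0); column heights now [1 4 5 6 6], max=6
Drop 4: L rot2 at col 1 lands with bottom-row=5; cleared 0 line(s) (total 0); column heights now [1 7 7 7 6], max=7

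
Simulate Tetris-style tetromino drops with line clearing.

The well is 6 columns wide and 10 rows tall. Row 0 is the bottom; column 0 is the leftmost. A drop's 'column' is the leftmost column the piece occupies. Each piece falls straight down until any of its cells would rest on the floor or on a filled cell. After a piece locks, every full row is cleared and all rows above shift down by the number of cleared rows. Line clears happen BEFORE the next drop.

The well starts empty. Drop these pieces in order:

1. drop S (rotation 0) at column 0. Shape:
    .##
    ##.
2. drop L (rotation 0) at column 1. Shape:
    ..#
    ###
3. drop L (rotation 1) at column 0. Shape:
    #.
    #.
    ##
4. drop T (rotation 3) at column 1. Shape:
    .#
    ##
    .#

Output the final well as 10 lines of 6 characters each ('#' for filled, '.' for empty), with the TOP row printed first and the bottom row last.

Drop 1: S rot0 at col 0 lands with bottom-row=0; cleared 0 line(s) (total 0); column heights now [1 2 2 0 0 0], max=2
Drop 2: L rot0 at col 1 lands with bottom-row=2; cleared 0 line(s) (total 0); column heights now [1 3 3 4 0 0], max=4
Drop 3: L rot1 at col 0 lands with bottom-row=3; cleared 0 line(s) (total 0); column heights now [6 4 3 4 0 0], max=6
Drop 4: T rot3 at col 1 lands with bottom-row=3; cleared 0 line(s) (total 0); column heights now [6 5 6 4 0 0], max=6

Answer: ......
......
......
......
#.#...
###...
####..
.###..
.##...
##....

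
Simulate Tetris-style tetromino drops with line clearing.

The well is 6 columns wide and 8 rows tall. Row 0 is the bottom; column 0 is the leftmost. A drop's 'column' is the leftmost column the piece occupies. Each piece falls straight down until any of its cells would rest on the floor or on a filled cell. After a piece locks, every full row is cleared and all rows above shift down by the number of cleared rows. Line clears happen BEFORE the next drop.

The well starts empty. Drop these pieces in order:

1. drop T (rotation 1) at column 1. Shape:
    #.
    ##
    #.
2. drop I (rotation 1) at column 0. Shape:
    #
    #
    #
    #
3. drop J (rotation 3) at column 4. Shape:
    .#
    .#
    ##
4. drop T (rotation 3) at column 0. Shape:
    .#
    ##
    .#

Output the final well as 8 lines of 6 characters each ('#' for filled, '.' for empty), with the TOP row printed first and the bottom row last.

Drop 1: T rot1 at col 1 lands with bottom-row=0; cleared 0 line(s) (total 0); column heights now [0 3 2 0 0 0], max=3
Drop 2: I rot1 at col 0 lands with bottom-row=0; cleared 0 line(s) (total 0); column heights now [4 3 2 0 0 0], max=4
Drop 3: J rot3 at col 4 lands with bottom-row=0; cleared 0 line(s) (total 0); column heights now [4 3 2 0 1 3], max=4
Drop 4: T rot3 at col 0 lands with bottom-row=3; cleared 0 line(s) (total 0); column heights now [5 6 2 0 1 3], max=6

Answer: ......
......
.#....
##....
##....
##...#
###..#
##..##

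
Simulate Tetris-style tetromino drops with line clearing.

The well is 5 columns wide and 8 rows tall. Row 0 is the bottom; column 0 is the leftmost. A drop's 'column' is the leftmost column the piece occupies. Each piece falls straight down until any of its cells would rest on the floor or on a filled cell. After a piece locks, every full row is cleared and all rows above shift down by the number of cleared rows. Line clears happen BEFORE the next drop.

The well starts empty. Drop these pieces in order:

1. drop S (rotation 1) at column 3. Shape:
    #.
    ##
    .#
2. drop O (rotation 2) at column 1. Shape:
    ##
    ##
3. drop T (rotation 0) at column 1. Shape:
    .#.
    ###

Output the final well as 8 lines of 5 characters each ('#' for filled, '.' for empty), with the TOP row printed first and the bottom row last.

Drop 1: S rot1 at col 3 lands with bottom-row=0; cleared 0 line(s) (total 0); column heights now [0 0 0 3 2], max=3
Drop 2: O rot2 at col 1 lands with bottom-row=0; cleared 0 line(s) (total 0); column heights now [0 2 2 3 2], max=3
Drop 3: T rot0 at col 1 lands with bottom-row=3; cleared 0 line(s) (total 0); column heights now [0 4 5 4 2], max=5

Answer: .....
.....
.....
..#..
.###.
...#.
.####
.##.#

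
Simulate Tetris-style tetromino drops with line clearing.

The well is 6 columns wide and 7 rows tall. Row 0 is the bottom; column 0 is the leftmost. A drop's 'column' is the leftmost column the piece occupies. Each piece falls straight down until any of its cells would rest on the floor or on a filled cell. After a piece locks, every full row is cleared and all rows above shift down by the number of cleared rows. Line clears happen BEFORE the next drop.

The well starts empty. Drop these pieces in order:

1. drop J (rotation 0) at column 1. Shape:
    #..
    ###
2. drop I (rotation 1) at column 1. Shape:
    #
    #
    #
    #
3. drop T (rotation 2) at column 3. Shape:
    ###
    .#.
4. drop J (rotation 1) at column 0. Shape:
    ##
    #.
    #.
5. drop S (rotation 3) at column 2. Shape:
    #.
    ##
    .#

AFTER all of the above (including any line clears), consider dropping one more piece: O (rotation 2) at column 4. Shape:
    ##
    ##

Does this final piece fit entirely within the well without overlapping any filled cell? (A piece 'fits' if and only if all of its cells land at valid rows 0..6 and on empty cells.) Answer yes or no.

Answer: yes

Derivation:
Drop 1: J rot0 at col 1 lands with bottom-row=0; cleared 0 line(s) (total 0); column heights now [0 2 1 1 0 0], max=2
Drop 2: I rot1 at col 1 lands with bottom-row=2; cleared 0 line(s) (total 0); column heights now [0 6 1 1 0 0], max=6
Drop 3: T rot2 at col 3 lands with bottom-row=0; cleared 0 line(s) (total 0); column heights now [0 6 1 2 2 2], max=6
Drop 4: J rot1 at col 0 lands with bottom-row=4; cleared 0 line(s) (total 0); column heights now [7 7 1 2 2 2], max=7
Drop 5: S rot3 at col 2 lands with bottom-row=2; cleared 0 line(s) (total 0); column heights now [7 7 5 4 2 2], max=7
Test piece O rot2 at col 4 (width 2): heights before test = [7 7 5 4 2 2]; fits = True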